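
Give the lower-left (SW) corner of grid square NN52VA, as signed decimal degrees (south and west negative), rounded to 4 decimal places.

Field N=13, N=13: +13·20° lon, +13·10° lat → SW at lon 80°, lat 40°.
Square 5, 2: +5·2° lon, +2·1° lat → SW at lon 90°, lat 42°.
Subsquare v=21, a=0: +21·0.0833333° lon, +0·0.0416667° lat → SW at lon 91.75°, lat 42°.
latitude 42.0000, longitude 91.7500.

42.0000, 91.7500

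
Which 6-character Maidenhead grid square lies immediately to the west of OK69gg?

OK69fg

Longitude subsquare g = 6; −1 → 5 = f.
The latitude characters are unchanged.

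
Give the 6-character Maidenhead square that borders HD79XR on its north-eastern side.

Longitude subsquare x = 23; +1 → 24, wraps to 0 = a, carry into square.
Longitude square 7; +1 → 8.
Latitude subsquare r = 17; +1 → 18 = s.

HD89as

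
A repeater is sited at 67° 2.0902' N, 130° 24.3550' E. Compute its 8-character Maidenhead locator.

PP57ea88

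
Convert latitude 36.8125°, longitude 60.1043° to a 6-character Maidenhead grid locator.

Shift to the Maidenhead origin (180°W, 90°S): lon 240.1043, lat 126.8125.
Field (20°×10°, letters A–R): lon ⌊240.1043/20⌋ = 12 → M; lat ⌊126.8125/10⌋ = 12 → M.
Square (2°×1°, digits 0–9): lon ⌊0.1043/2⌋ = 0; lat ⌊6.8125/1⌋ = 6.
Subsquare (5′×2.5′, letters a–x): lon ⌊0.1043/0.0833333⌋ = 1 → b; lat ⌊0.8125/0.0416667⌋ = 19 → t.

MM06bt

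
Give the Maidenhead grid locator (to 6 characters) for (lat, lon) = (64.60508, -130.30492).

Add 180° to longitude and 90° to latitude: 49.6951, 154.6051.
Field (20°×10°, letters A–R): 49.6951/20 → 2 → C, 154.6051/10 → 15 → P; chars CP.
Square (2°×1°, digits 0–9): 9.6951/2 → 4, 4.6051/1 → 4; chars 44.
Subsquare (5′×2.5′, letters a–x): 1.6951/0.0833333 → 20 → u, 0.6051/0.0416667 → 14 → o; chars uo.

CP44uo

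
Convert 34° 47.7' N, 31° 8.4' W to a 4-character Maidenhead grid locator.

Shift to the Maidenhead origin (180°W, 90°S): lon 148.86, lat 124.80.
Field: lon ⌊148.86/20⌋ = 7 → H; lat ⌊124.80/10⌋ = 12 → M.
Square: lon ⌊8.86/2⌋ = 4; lat ⌊4.80/1⌋ = 4.

HM44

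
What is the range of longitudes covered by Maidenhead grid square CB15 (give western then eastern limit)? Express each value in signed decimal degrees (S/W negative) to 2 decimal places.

Field C=2, B=1: +2·20° lon, +1·10° lat → SW at lon -140°, lat -80°.
Square 1, 5: +1·2° lon, +5·1° lat → SW at lon -138°, lat -75°.
Cell spans 2° lon × 1° lat.
west -138.00, east -136.00.

-138.00, -136.00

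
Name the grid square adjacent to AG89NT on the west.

Longitude subsquare n = 13; −1 → 12 = m.
The latitude characters are unchanged.

AG89mt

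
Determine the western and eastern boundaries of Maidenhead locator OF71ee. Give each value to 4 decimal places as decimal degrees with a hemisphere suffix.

Field O=14, F=5: +14·20° lon, +5·10° lat → SW at lon 100°, lat -40°.
Square 7, 1: +7·2° lon, +1·1° lat → SW at lon 114°, lat -39°.
Subsquare e=4, e=4: +4·0.0833333° lon, +4·0.0416667° lat → SW at lon 114.333°, lat -38.8333°.
Cell spans 0.0833333° lon × 0.0416667° lat.
west 114.3333° E, east 114.4167° E.

114.3333° E, 114.4167° E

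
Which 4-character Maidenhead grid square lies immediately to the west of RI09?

QI99

Longitude square 0; −1 → -1, wraps to 9, carry into field.
Longitude field R = 17; −1 → 16 = Q.
The latitude characters are unchanged.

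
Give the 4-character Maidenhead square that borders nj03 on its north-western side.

Longitude square 0; −1 → -1, wraps to 9, carry into field.
Longitude field N = 13; −1 → 12 = M.
Latitude square 3; +1 → 4.

MJ94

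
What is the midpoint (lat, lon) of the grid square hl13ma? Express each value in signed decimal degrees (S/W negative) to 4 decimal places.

23.0208, -36.9583

Field H=7, L=11: +7·20° lon, +11·10° lat → SW at lon -40°, lat 20°.
Square 1, 3: +1·2° lon, +3·1° lat → SW at lon -38°, lat 23°.
Subsquare m=12, a=0: +12·0.0833333° lon, +0·0.0416667° lat → SW at lon -37°, lat 23°.
Cell spans 0.0833333° lon × 0.0416667° lat. Centre is SW corner plus half of each.
latitude 23.0208, longitude -36.9583.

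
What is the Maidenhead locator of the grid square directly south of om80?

Latitude square 0; −1 → -1, wraps to 9, carry into field.
Latitude field M = 12; −1 → 11 = L.
The longitude characters are unchanged.

OL89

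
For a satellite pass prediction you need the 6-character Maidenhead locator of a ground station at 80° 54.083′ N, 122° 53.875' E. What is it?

PR10kv

Offset from 180°W / 90°S: lon 302.8979°, lat 170.9014°.
Field: 302.8979/20 → 15 → P, 170.9014/10 → 17 → R; chars PR.
Square: 2.8979/2 → 1, 0.9014/1 → 0; chars 10.
Subsquare: 0.8979/0.0833333 → 10 → k, 0.9014/0.0416667 → 21 → v; chars kv.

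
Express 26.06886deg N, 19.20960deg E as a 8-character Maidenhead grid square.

Shift to the Maidenhead origin (180°W, 90°S): lon 199.20960, lat 116.06886.
Field: lon ⌊199.20960/20⌋ = 9 → J; lat ⌊116.06886/10⌋ = 11 → L.
Square: lon ⌊19.20960/2⌋ = 9; lat ⌊6.06886/1⌋ = 6.
Subsquare: lon ⌊1.20960/0.0833333⌋ = 14 → o; lat ⌊0.06886/0.0416667⌋ = 1 → b.
Extended square: lon ⌊0.04293/0.00833333⌋ = 5; lat ⌊0.02719/0.00416667⌋ = 6.

JL96ob56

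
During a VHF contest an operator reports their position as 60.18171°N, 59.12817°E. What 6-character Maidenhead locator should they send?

LP90ne

Add 180° to longitude and 90° to latitude: 239.1282, 150.1817.
Field (20°×10°, letters A–R): 239.1282/20 → 11 → L, 150.1817/10 → 15 → P; chars LP.
Square (2°×1°, digits 0–9): 19.1282/2 → 9, 0.1817/1 → 0; chars 90.
Subsquare (5′×2.5′, letters a–x): 1.1282/0.0833333 → 13 → n, 0.1817/0.0416667 → 4 → e; chars ne.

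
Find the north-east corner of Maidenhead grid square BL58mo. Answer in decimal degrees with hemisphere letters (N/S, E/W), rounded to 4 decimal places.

Field B=1, L=11: +1·20° lon, +11·10° lat → SW at lon -160°, lat 20°.
Square 5, 8: +5·2° lon, +8·1° lat → SW at lon -150°, lat 28°.
Subsquare m=12, o=14: +12·0.0833333° lon, +14·0.0416667° lat → SW at lon -149°, lat 28.5833°.
Cell spans 0.0833333° lon × 0.0416667° lat. NE corner is SW corner plus one full cell.
latitude 28.6250° N, longitude 148.9167° W.

28.6250° N, 148.9167° W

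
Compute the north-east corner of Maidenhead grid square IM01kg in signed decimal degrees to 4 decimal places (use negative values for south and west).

Field I=8, M=12: +8·20° lon, +12·10° lat → SW at lon -20°, lat 30°.
Square 0, 1: +0·2° lon, +1·1° lat → SW at lon -20°, lat 31°.
Subsquare k=10, g=6: +10·0.0833333° lon, +6·0.0416667° lat → SW at lon -19.1667°, lat 31.25°.
Cell spans 0.0833333° lon × 0.0416667° lat. NE corner is SW corner plus one full cell.
latitude 31.2917, longitude -19.0833.

31.2917, -19.0833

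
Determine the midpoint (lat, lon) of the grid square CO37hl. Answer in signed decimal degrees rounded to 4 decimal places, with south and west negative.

57.4792, -133.3750

Field C=2, O=14: +2·20° lon, +14·10° lat → SW at lon -140°, lat 50°.
Square 3, 7: +3·2° lon, +7·1° lat → SW at lon -134°, lat 57°.
Subsquare h=7, l=11: +7·0.0833333° lon, +11·0.0416667° lat → SW at lon -133.417°, lat 57.4583°.
Cell spans 0.0833333° lon × 0.0416667° lat. Centre is SW corner plus half of each.
latitude 57.4792, longitude -133.3750.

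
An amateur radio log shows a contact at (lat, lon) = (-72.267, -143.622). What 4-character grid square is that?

BB87

Offset from 180°W / 90°S: lon 36.38°, lat 17.73°.
Field: 36.38/20 → 1 → B, 17.73/10 → 1 → B; chars BB.
Square: 16.38/2 → 8, 7.73/1 → 7; chars 87.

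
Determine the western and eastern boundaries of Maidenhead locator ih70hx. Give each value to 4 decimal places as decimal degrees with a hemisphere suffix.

5.4167° W, 5.3333° W

Field I=8, H=7: +8·20° lon, +7·10° lat → SW at lon -20°, lat -20°.
Square 7, 0: +7·2° lon, +0·1° lat → SW at lon -6°, lat -20°.
Subsquare h=7, x=23: +7·0.0833333° lon, +23·0.0416667° lat → SW at lon -5.41667°, lat -19.0417°.
Cell spans 0.0833333° lon × 0.0416667° lat.
west 5.4167° W, east 5.3333° W.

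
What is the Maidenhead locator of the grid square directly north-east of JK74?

JK85

Longitude square 7; +1 → 8.
Latitude square 4; +1 → 5.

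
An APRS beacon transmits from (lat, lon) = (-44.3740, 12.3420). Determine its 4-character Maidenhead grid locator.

JE65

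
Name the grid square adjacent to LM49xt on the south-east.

LM59as

Longitude subsquare x = 23; +1 → 24, wraps to 0 = a, carry into square.
Longitude square 4; +1 → 5.
Latitude subsquare t = 19; −1 → 18 = s.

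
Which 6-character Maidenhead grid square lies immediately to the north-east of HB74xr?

HB84as

Longitude subsquare x = 23; +1 → 24, wraps to 0 = a, carry into square.
Longitude square 7; +1 → 8.
Latitude subsquare r = 17; +1 → 18 = s.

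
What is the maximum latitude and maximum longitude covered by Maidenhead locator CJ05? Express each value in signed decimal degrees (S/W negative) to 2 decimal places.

Field C=2, J=9: +2·20° lon, +9·10° lat → SW at lon -140°, lat 0°.
Square 0, 5: +0·2° lon, +5·1° lat → SW at lon -140°, lat 5°.
Cell spans 2° lon × 1° lat. NE corner is SW corner plus one full cell.
latitude 6.00, longitude -138.00.

6.00, -138.00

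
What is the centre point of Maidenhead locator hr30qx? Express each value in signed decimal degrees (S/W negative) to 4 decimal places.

Field H=7, R=17: +7·20° lon, +17·10° lat → SW at lon -40°, lat 80°.
Square 3, 0: +3·2° lon, +0·1° lat → SW at lon -34°, lat 80°.
Subsquare q=16, x=23: +16·0.0833333° lon, +23·0.0416667° lat → SW at lon -32.6667°, lat 80.9583°.
Cell spans 0.0833333° lon × 0.0416667° lat. Centre is SW corner plus half of each.
latitude 80.9792, longitude -32.6250.

80.9792, -32.6250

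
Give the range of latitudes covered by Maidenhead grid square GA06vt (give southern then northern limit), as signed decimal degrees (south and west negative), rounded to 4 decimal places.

-83.2083, -83.1667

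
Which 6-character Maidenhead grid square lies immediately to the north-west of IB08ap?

Longitude subsquare a = 0; −1 → -1, wraps to 23 = x, carry into square.
Longitude square 0; −1 → -1, wraps to 9, carry into field.
Longitude field I = 8; −1 → 7 = H.
Latitude subsquare p = 15; +1 → 16 = q.

HB98xq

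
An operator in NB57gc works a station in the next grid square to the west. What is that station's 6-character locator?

Longitude subsquare g = 6; −1 → 5 = f.
The latitude characters are unchanged.

NB57fc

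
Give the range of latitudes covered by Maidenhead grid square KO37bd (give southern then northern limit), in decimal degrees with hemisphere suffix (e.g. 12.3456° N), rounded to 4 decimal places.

Field K=10, O=14: +10·20° lon, +14·10° lat → SW at lon 20°, lat 50°.
Square 3, 7: +3·2° lon, +7·1° lat → SW at lon 26°, lat 57°.
Subsquare b=1, d=3: +1·0.0833333° lon, +3·0.0416667° lat → SW at lon 26.0833°, lat 57.125°.
Cell spans 0.0833333° lon × 0.0416667° lat.
south 57.1250° N, north 57.1667° N.

57.1250° N, 57.1667° N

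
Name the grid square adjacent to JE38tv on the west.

Longitude subsquare t = 19; −1 → 18 = s.
The latitude characters are unchanged.

JE38sv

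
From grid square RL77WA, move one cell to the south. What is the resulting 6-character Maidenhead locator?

Latitude subsquare a = 0; −1 → -1, wraps to 23 = x, carry into square.
Latitude square 7; −1 → 6.
The longitude characters are unchanged.

RL76wx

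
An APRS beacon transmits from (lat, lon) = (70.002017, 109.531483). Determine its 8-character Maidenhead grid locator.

OQ40sa30

Offset from 180°W / 90°S: lon 289.53148°, lat 160.00202°.
Field (20°×10°, letters A–R): 289.53148/20 → 14 → O, 160.00202/10 → 16 → Q; chars OQ.
Square (2°×1°, digits 0–9): 9.53148/2 → 4, 0.00202/1 → 0; chars 40.
Subsquare (5′×2.5′, letters a–x): 1.53148/0.0833333 → 18 → s, 0.00202/0.0416667 → 0 → a; chars sa.
Extended square (30″×15″, digits 0–9): 0.03148/0.00833333 → 3, 0.00202/0.00416667 → 0; chars 30.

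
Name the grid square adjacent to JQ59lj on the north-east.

Longitude subsquare l = 11; +1 → 12 = m.
Latitude subsquare j = 9; +1 → 10 = k.

JQ59mk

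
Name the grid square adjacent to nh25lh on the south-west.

Longitude subsquare l = 11; −1 → 10 = k.
Latitude subsquare h = 7; −1 → 6 = g.

NH25kg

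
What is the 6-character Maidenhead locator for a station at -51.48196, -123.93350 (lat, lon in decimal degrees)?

Add 180° to longitude and 90° to latitude: 56.0665, 38.5180.
Field (20°×10°, letters A–R): lon ⌊56.0665/20⌋ = 2 → C; lat ⌊38.5180/10⌋ = 3 → D.
Square (2°×1°, digits 0–9): lon ⌊16.0665/2⌋ = 8; lat ⌊8.5180/1⌋ = 8.
Subsquare (5′×2.5′, letters a–x): lon ⌊0.0665/0.0833333⌋ = 0 → a; lat ⌊0.5180/0.0416667⌋ = 12 → m.

CD88am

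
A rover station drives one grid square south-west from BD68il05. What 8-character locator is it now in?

Longitude extended square 0; −1 → -1, wraps to 9, carry into subsquare.
Longitude subsquare i = 8; −1 → 7 = h.
Latitude extended square 5; −1 → 4.

BD68hl94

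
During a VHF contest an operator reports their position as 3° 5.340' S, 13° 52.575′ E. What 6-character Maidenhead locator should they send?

Shift to the Maidenhead origin (180°W, 90°S): lon 193.8762, lat 86.9110.
Field: lon ⌊193.8762/20⌋ = 9 → J; lat ⌊86.9110/10⌋ = 8 → I.
Square: lon ⌊13.8762/2⌋ = 6; lat ⌊6.9110/1⌋ = 6.
Subsquare: lon ⌊1.8762/0.0833333⌋ = 22 → w; lat ⌊0.9110/0.0416667⌋ = 21 → v.

JI66wv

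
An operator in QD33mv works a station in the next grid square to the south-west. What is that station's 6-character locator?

QD33lu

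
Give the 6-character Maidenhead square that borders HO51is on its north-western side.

HO51ht

Longitude subsquare i = 8; −1 → 7 = h.
Latitude subsquare s = 18; +1 → 19 = t.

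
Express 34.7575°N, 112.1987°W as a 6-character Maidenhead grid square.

DM34vs

Shift to the Maidenhead origin (180°W, 90°S): lon 67.8013, lat 124.7575.
Field: 67.8013/20 → 3 → D, 124.7575/10 → 12 → M; chars DM.
Square: 7.8013/2 → 3, 4.7575/1 → 4; chars 34.
Subsquare: 1.8013/0.0833333 → 21 → v, 0.7575/0.0416667 → 18 → s; chars vs.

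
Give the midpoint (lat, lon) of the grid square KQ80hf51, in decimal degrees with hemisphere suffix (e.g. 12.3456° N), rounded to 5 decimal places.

Field K=10, Q=16: +10·20° lon, +16·10° lat → SW at lon 20°, lat 70°.
Square 8, 0: +8·2° lon, +0·1° lat → SW at lon 36°, lat 70°.
Subsquare h=7, f=5: +7·0.0833333° lon, +5·0.0416667° lat → SW at lon 36.5833°, lat 70.2083°.
Extended square 5, 1: +5·0.00833333° lon, +1·0.00416667° lat → SW at lon 36.625°, lat 70.2125°.
Cell spans 0.00833333° lon × 0.00416667° lat. Centre is SW corner plus half of each.
latitude 70.21458° N, longitude 36.62917° E.

70.21458° N, 36.62917° E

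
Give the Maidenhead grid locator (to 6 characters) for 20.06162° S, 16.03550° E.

JG89aw

Offset from 180°W / 90°S: lon 196.0355°, lat 69.9384°.
Field: 196.0355/20 → 9 → J, 69.9384/10 → 6 → G; chars JG.
Square: 16.0355/2 → 8, 9.9384/1 → 9; chars 89.
Subsquare: 0.0355/0.0833333 → 0 → a, 0.9384/0.0416667 → 22 → w; chars aw.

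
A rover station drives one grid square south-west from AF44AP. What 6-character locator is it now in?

Longitude subsquare a = 0; −1 → -1, wraps to 23 = x, carry into square.
Longitude square 4; −1 → 3.
Latitude subsquare p = 15; −1 → 14 = o.

AF34xo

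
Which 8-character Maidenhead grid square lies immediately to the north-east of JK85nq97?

JK85oq08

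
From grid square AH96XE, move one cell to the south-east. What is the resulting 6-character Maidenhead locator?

BH06ad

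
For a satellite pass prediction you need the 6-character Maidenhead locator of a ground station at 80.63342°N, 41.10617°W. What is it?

Add 180° to longitude and 90° to latitude: 138.8938, 170.6334.
Field: lon ⌊138.8938/20⌋ = 6 → G; lat ⌊170.6334/10⌋ = 17 → R.
Square: lon ⌊18.8938/2⌋ = 9; lat ⌊0.6334/1⌋ = 0.
Subsquare: lon ⌊0.8938/0.0833333⌋ = 10 → k; lat ⌊0.6334/0.0416667⌋ = 15 → p.

GR90kp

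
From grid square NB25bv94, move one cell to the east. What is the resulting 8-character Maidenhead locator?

NB25cv04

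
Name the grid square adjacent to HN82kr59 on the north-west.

HN82ks40

Longitude extended square 5; −1 → 4.
Latitude extended square 9; +1 → 10, wraps to 0, carry into subsquare.
Latitude subsquare r = 17; +1 → 18 = s.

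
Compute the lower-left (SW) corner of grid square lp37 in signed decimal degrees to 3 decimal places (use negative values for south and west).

Field L=11, P=15: +11·20° lon, +15·10° lat → SW at lon 40°, lat 60°.
Square 3, 7: +3·2° lon, +7·1° lat → SW at lon 46°, lat 67°.
latitude 67.000, longitude 46.000.

67.000, 46.000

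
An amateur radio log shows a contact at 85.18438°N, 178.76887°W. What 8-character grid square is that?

AR05oe74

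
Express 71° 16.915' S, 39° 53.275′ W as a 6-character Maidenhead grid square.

Offset from 180°W / 90°S: lon 140.1121°, lat 18.7181°.
Field: lon ⌊140.1121/20⌋ = 7 → H; lat ⌊18.7181/10⌋ = 1 → B.
Square: lon ⌊0.1121/2⌋ = 0; lat ⌊8.7181/1⌋ = 8.
Subsquare: lon ⌊0.1121/0.0833333⌋ = 1 → b; lat ⌊0.7181/0.0416667⌋ = 17 → r.

HB08br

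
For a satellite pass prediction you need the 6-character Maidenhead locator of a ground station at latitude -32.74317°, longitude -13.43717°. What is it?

IF37gg

Shift to the Maidenhead origin (180°W, 90°S): lon 166.5628, lat 57.2568.
Field (20°×10°, letters A–R): 166.5628/20 → 8 → I, 57.2568/10 → 5 → F; chars IF.
Square (2°×1°, digits 0–9): 6.5628/2 → 3, 7.2568/1 → 7; chars 37.
Subsquare (5′×2.5′, letters a–x): 0.5628/0.0833333 → 6 → g, 0.2568/0.0416667 → 6 → g; chars gg.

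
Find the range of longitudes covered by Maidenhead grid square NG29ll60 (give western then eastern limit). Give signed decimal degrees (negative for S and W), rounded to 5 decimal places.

Field N=13, G=6: +13·20° lon, +6·10° lat → SW at lon 80°, lat -30°.
Square 2, 9: +2·2° lon, +9·1° lat → SW at lon 84°, lat -21°.
Subsquare l=11, l=11: +11·0.0833333° lon, +11·0.0416667° lat → SW at lon 84.9167°, lat -20.5417°.
Extended square 6, 0: +6·0.00833333° lon, +0·0.00416667° lat → SW at lon 84.9667°, lat -20.5417°.
Cell spans 0.00833333° lon × 0.00416667° lat.
west 84.96667, east 84.97500.

84.96667, 84.97500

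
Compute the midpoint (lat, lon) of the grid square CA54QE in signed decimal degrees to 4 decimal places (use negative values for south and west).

-85.8125, -128.6250

Field C=2, A=0: +2·20° lon, +0·10° lat → SW at lon -140°, lat -90°.
Square 5, 4: +5·2° lon, +4·1° lat → SW at lon -130°, lat -86°.
Subsquare q=16, e=4: +16·0.0833333° lon, +4·0.0416667° lat → SW at lon -128.667°, lat -85.8333°.
Cell spans 0.0833333° lon × 0.0416667° lat. Centre is SW corner plus half of each.
latitude -85.8125, longitude -128.6250.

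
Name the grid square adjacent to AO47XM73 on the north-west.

AO47xm64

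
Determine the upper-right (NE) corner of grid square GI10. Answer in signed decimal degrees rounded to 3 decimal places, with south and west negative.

Field G=6, I=8: +6·20° lon, +8·10° lat → SW at lon -60°, lat -10°.
Square 1, 0: +1·2° lon, +0·1° lat → SW at lon -58°, lat -10°.
Cell spans 2° lon × 1° lat. NE corner is SW corner plus one full cell.
latitude -9.000, longitude -56.000.

-9.000, -56.000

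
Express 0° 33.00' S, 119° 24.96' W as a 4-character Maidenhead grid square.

DI09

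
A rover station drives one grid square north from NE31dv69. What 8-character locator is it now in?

NE31dw60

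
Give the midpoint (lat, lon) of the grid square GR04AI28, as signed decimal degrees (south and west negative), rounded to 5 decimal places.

Field G=6, R=17: +6·20° lon, +17·10° lat → SW at lon -60°, lat 80°.
Square 0, 4: +0·2° lon, +4·1° lat → SW at lon -60°, lat 84°.
Subsquare a=0, i=8: +0·0.0833333° lon, +8·0.0416667° lat → SW at lon -60°, lat 84.3333°.
Extended square 2, 8: +2·0.00833333° lon, +8·0.00416667° lat → SW at lon -59.9833°, lat 84.3667°.
Cell spans 0.00833333° lon × 0.00416667° lat. Centre is SW corner plus half of each.
latitude 84.36875, longitude -59.97917.

84.36875, -59.97917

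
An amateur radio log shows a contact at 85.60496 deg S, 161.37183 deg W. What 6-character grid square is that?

AA94hj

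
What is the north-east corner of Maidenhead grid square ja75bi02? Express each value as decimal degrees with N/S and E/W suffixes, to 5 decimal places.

84.65417° S, 14.09167° E

Field J=9, A=0: +9·20° lon, +0·10° lat → SW at lon 0°, lat -90°.
Square 7, 5: +7·2° lon, +5·1° lat → SW at lon 14°, lat -85°.
Subsquare b=1, i=8: +1·0.0833333° lon, +8·0.0416667° lat → SW at lon 14.0833°, lat -84.6667°.
Extended square 0, 2: +0·0.00833333° lon, +2·0.00416667° lat → SW at lon 14.0833°, lat -84.6583°.
Cell spans 0.00833333° lon × 0.00416667° lat. NE corner is SW corner plus one full cell.
latitude 84.65417° S, longitude 14.09167° E.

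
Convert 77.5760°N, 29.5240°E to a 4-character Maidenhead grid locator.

KQ47

Offset from 180°W / 90°S: lon 209.52°, lat 167.58°.
Field (20°×10°, letters A–R): lon ⌊209.52/20⌋ = 10 → K; lat ⌊167.58/10⌋ = 16 → Q.
Square (2°×1°, digits 0–9): lon ⌊9.52/2⌋ = 4; lat ⌊7.58/1⌋ = 7.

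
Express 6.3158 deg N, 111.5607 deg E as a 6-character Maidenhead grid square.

OJ56sh

Add 180° to longitude and 90° to latitude: 291.5607, 96.3158.
Field: 291.5607/20 → 14 → O, 96.3158/10 → 9 → J; chars OJ.
Square: 11.5607/2 → 5, 6.3158/1 → 6; chars 56.
Subsquare: 1.5607/0.0833333 → 18 → s, 0.3158/0.0416667 → 7 → h; chars sh.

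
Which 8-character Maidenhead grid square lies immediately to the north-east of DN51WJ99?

DN51xk00

Longitude extended square 9; +1 → 10, wraps to 0, carry into subsquare.
Longitude subsquare w = 22; +1 → 23 = x.
Latitude extended square 9; +1 → 10, wraps to 0, carry into subsquare.
Latitude subsquare j = 9; +1 → 10 = k.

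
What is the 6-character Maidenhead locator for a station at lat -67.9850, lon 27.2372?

KC32oa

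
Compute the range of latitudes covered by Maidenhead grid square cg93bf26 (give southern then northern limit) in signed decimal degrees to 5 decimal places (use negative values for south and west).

-26.76667, -26.76250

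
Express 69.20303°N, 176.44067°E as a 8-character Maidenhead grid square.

RP89fe28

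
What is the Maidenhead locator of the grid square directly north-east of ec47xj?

Longitude subsquare x = 23; +1 → 24, wraps to 0 = a, carry into square.
Longitude square 4; +1 → 5.
Latitude subsquare j = 9; +1 → 10 = k.

EC57ak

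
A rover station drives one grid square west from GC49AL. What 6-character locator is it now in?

Longitude subsquare a = 0; −1 → -1, wraps to 23 = x, carry into square.
Longitude square 4; −1 → 3.
The latitude characters are unchanged.

GC39xl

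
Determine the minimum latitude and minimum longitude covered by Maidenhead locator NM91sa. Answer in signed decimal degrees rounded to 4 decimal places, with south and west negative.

31.0000, 99.5000

Field N=13, M=12: +13·20° lon, +12·10° lat → SW at lon 80°, lat 30°.
Square 9, 1: +9·2° lon, +1·1° lat → SW at lon 98°, lat 31°.
Subsquare s=18, a=0: +18·0.0833333° lon, +0·0.0416667° lat → SW at lon 99.5°, lat 31°.
latitude 31.0000, longitude 99.5000.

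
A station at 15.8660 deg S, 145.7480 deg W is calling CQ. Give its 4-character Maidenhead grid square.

BH74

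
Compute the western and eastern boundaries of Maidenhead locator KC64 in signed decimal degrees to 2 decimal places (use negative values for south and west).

32.00, 34.00

Field K=10, C=2: +10·20° lon, +2·10° lat → SW at lon 20°, lat -70°.
Square 6, 4: +6·2° lon, +4·1° lat → SW at lon 32°, lat -66°.
Cell spans 2° lon × 1° lat.
west 32.00, east 34.00.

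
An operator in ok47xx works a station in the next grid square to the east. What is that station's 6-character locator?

Longitude subsquare x = 23; +1 → 24, wraps to 0 = a, carry into square.
Longitude square 4; +1 → 5.
The latitude characters are unchanged.

OK57ax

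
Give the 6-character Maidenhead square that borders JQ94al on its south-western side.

Longitude subsquare a = 0; −1 → -1, wraps to 23 = x, carry into square.
Longitude square 9; −1 → 8.
Latitude subsquare l = 11; −1 → 10 = k.

JQ84xk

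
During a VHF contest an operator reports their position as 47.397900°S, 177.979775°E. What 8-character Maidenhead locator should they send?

RE82xo74

Add 180° to longitude and 90° to latitude: 357.97978, 42.60210.
Field: lon ⌊357.97978/20⌋ = 17 → R; lat ⌊42.60210/10⌋ = 4 → E.
Square: lon ⌊17.97978/2⌋ = 8; lat ⌊2.60210/1⌋ = 2.
Subsquare: lon ⌊1.97978/0.0833333⌋ = 23 → x; lat ⌊0.60210/0.0416667⌋ = 14 → o.
Extended square: lon ⌊0.06311/0.00833333⌋ = 7; lat ⌊0.01877/0.00416667⌋ = 4.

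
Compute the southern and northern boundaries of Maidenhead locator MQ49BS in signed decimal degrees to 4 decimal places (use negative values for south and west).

79.7500, 79.7917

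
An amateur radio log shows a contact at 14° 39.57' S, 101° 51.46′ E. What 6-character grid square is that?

OH05wi

Shift to the Maidenhead origin (180°W, 90°S): lon 281.8577, lat 75.3405.
Field: 281.8577/20 → 14 → O, 75.3405/10 → 7 → H; chars OH.
Square: 1.8577/2 → 0, 5.3405/1 → 5; chars 05.
Subsquare: 1.8577/0.0833333 → 22 → w, 0.3405/0.0416667 → 8 → i; chars wi.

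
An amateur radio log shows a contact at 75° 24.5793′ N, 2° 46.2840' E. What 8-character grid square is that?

JQ15jj28

Shift to the Maidenhead origin (180°W, 90°S): lon 182.77140, lat 165.40965.
Field: 182.77140/20 → 9 → J, 165.40965/10 → 16 → Q; chars JQ.
Square: 2.77140/2 → 1, 5.40965/1 → 5; chars 15.
Subsquare: 0.77140/0.0833333 → 9 → j, 0.40965/0.0416667 → 9 → j; chars jj.
Extended square: 0.02140/0.00833333 → 2, 0.03465/0.00416667 → 8; chars 28.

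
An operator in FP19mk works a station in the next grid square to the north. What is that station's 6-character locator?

Latitude subsquare k = 10; +1 → 11 = l.
The longitude characters are unchanged.

FP19ml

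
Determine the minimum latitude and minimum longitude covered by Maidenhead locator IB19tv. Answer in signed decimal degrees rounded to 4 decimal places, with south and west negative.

-70.1250, -16.4167

Field I=8, B=1: +8·20° lon, +1·10° lat → SW at lon -20°, lat -80°.
Square 1, 9: +1·2° lon, +9·1° lat → SW at lon -18°, lat -71°.
Subsquare t=19, v=21: +19·0.0833333° lon, +21·0.0416667° lat → SW at lon -16.4167°, lat -70.125°.
latitude -70.1250, longitude -16.4167.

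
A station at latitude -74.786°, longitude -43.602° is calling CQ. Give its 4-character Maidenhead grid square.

GB85

Add 180° to longitude and 90° to latitude: 136.40, 15.21.
Field (20°×10°, letters A–R): 136.40/20 → 6 → G, 15.21/10 → 1 → B; chars GB.
Square (2°×1°, digits 0–9): 16.40/2 → 8, 5.21/1 → 5; chars 85.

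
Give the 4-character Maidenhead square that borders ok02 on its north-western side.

NK93

Longitude square 0; −1 → -1, wraps to 9, carry into field.
Longitude field O = 14; −1 → 13 = N.
Latitude square 2; +1 → 3.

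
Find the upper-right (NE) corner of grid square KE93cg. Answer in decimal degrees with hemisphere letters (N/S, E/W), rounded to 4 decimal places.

Field K=10, E=4: +10·20° lon, +4·10° lat → SW at lon 20°, lat -50°.
Square 9, 3: +9·2° lon, +3·1° lat → SW at lon 38°, lat -47°.
Subsquare c=2, g=6: +2·0.0833333° lon, +6·0.0416667° lat → SW at lon 38.1667°, lat -46.75°.
Cell spans 0.0833333° lon × 0.0416667° lat. NE corner is SW corner plus one full cell.
latitude 46.7083° S, longitude 38.2500° E.

46.7083° S, 38.2500° E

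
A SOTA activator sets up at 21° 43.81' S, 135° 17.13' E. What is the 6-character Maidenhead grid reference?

PG78pg

Offset from 180°W / 90°S: lon 315.2855°, lat 68.2698°.
Field: 315.2855/20 → 15 → P, 68.2698/10 → 6 → G; chars PG.
Square: 15.2855/2 → 7, 8.2698/1 → 8; chars 78.
Subsquare: 1.2855/0.0833333 → 15 → p, 0.2698/0.0416667 → 6 → g; chars pg.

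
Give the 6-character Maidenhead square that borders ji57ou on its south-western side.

Longitude subsquare o = 14; −1 → 13 = n.
Latitude subsquare u = 20; −1 → 19 = t.

JI57nt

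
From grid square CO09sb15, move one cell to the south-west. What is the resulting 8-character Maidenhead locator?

CO09sb04

Longitude extended square 1; −1 → 0.
Latitude extended square 5; −1 → 4.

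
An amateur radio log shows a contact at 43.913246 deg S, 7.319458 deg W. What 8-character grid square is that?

IE66ic10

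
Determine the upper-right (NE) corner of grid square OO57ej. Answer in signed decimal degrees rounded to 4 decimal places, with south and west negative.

57.4167, 110.4167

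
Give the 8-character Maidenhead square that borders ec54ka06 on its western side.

EC54ja96

Longitude extended square 0; −1 → -1, wraps to 9, carry into subsquare.
Longitude subsquare k = 10; −1 → 9 = j.
The latitude characters are unchanged.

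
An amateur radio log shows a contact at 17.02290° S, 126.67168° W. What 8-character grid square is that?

Offset from 180°W / 90°S: lon 53.32832°, lat 72.97710°.
Field: 53.32832/20 → 2 → C, 72.97710/10 → 7 → H; chars CH.
Square: 13.32832/2 → 6, 2.97710/1 → 2; chars 62.
Subsquare: 1.32832/0.0833333 → 15 → p, 0.97710/0.0416667 → 23 → x; chars px.
Extended square: 0.07832/0.00833333 → 9, 0.01877/0.00416667 → 4; chars 94.

CH62px94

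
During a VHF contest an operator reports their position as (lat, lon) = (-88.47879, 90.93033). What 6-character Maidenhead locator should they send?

NA51lm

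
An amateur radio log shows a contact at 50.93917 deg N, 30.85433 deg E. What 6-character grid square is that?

Offset from 180°W / 90°S: lon 210.8543°, lat 140.9392°.
Field: lon ⌊210.8543/20⌋ = 10 → K; lat ⌊140.9392/10⌋ = 14 → O.
Square: lon ⌊10.8543/2⌋ = 5; lat ⌊0.9392/1⌋ = 0.
Subsquare: lon ⌊0.8543/0.0833333⌋ = 10 → k; lat ⌊0.9392/0.0416667⌋ = 22 → w.

KO50kw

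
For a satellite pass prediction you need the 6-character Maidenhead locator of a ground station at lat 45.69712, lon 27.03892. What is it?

Shift to the Maidenhead origin (180°W, 90°S): lon 207.0389, lat 135.6971.
Field: lon ⌊207.0389/20⌋ = 10 → K; lat ⌊135.6971/10⌋ = 13 → N.
Square: lon ⌊7.0389/2⌋ = 3; lat ⌊5.6971/1⌋ = 5.
Subsquare: lon ⌊1.0389/0.0833333⌋ = 12 → m; lat ⌊0.6971/0.0416667⌋ = 16 → q.

KN35mq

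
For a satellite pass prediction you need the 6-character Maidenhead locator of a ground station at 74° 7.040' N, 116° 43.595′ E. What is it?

Offset from 180°W / 90°S: lon 296.7266°, lat 164.1173°.
Field: 296.7266/20 → 14 → O, 164.1173/10 → 16 → Q; chars OQ.
Square: 16.7266/2 → 8, 4.1173/1 → 4; chars 84.
Subsquare: 0.7266/0.0833333 → 8 → i, 0.1173/0.0416667 → 2 → c; chars ic.

OQ84ic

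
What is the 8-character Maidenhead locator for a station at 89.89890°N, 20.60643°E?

KR09hv25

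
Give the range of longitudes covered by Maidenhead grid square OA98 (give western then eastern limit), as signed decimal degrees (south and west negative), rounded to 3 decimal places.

118.000, 120.000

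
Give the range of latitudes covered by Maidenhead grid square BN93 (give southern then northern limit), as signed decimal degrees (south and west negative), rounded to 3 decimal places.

43.000, 44.000

Field B=1, N=13: +1·20° lon, +13·10° lat → SW at lon -160°, lat 40°.
Square 9, 3: +9·2° lon, +3·1° lat → SW at lon -142°, lat 43°.
Cell spans 2° lon × 1° lat.
south 43.000, north 44.000.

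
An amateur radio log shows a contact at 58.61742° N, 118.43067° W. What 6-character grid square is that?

DO08so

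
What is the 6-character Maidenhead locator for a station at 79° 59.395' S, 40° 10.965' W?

GB90va

Add 180° to longitude and 90° to latitude: 139.8173, 10.0101.
Field: lon ⌊139.8173/20⌋ = 6 → G; lat ⌊10.0101/10⌋ = 1 → B.
Square: lon ⌊19.8173/2⌋ = 9; lat ⌊0.0101/1⌋ = 0.
Subsquare: lon ⌊1.8173/0.0833333⌋ = 21 → v; lat ⌊0.0101/0.0416667⌋ = 0 → a.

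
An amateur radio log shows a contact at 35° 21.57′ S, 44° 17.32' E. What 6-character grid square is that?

LF24dp

Add 180° to longitude and 90° to latitude: 224.2887, 54.6405.
Field: lon ⌊224.2887/20⌋ = 11 → L; lat ⌊54.6405/10⌋ = 5 → F.
Square: lon ⌊4.2887/2⌋ = 2; lat ⌊4.6405/1⌋ = 4.
Subsquare: lon ⌊0.2887/0.0833333⌋ = 3 → d; lat ⌊0.6405/0.0416667⌋ = 15 → p.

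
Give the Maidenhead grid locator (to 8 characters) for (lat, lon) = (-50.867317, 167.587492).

RD39td01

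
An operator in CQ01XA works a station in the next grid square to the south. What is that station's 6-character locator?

CQ00xx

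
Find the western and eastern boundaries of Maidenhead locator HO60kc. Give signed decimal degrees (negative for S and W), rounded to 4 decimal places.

-27.1667, -27.0833

Field H=7, O=14: +7·20° lon, +14·10° lat → SW at lon -40°, lat 50°.
Square 6, 0: +6·2° lon, +0·1° lat → SW at lon -28°, lat 50°.
Subsquare k=10, c=2: +10·0.0833333° lon, +2·0.0416667° lat → SW at lon -27.1667°, lat 50.0833°.
Cell spans 0.0833333° lon × 0.0416667° lat.
west -27.1667, east -27.0833.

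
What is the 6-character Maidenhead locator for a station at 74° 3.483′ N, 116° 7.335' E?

OQ84bb

Offset from 180°W / 90°S: lon 296.1223°, lat 164.0580°.
Field (20°×10°, letters A–R): 296.1223/20 → 14 → O, 164.0580/10 → 16 → Q; chars OQ.
Square (2°×1°, digits 0–9): 16.1223/2 → 8, 4.0580/1 → 4; chars 84.
Subsquare (5′×2.5′, letters a–x): 0.1223/0.0833333 → 1 → b, 0.0580/0.0416667 → 1 → b; chars bb.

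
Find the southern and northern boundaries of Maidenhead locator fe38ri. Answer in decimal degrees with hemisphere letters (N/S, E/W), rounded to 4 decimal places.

41.6667° S, 41.6250° S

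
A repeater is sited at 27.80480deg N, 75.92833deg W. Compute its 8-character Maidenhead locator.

FL27at83

Add 180° to longitude and 90° to latitude: 104.07167, 117.80480.
Field: 104.07167/20 → 5 → F, 117.80480/10 → 11 → L; chars FL.
Square: 4.07167/2 → 2, 7.80480/1 → 7; chars 27.
Subsquare: 0.07167/0.0833333 → 0 → a, 0.80480/0.0416667 → 19 → t; chars at.
Extended square: 0.07167/0.00833333 → 8, 0.01313/0.00416667 → 3; chars 83.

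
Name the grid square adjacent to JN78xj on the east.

Longitude subsquare x = 23; +1 → 24, wraps to 0 = a, carry into square.
Longitude square 7; +1 → 8.
The latitude characters are unchanged.

JN88aj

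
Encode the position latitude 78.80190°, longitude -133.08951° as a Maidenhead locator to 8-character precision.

CQ38kt92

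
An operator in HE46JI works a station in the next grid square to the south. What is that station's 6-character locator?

HE46jh

Latitude subsquare i = 8; −1 → 7 = h.
The longitude characters are unchanged.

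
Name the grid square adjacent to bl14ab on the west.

Longitude subsquare a = 0; −1 → -1, wraps to 23 = x, carry into square.
Longitude square 1; −1 → 0.
The latitude characters are unchanged.

BL04xb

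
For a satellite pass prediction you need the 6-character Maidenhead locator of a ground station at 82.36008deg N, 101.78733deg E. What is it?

Shift to the Maidenhead origin (180°W, 90°S): lon 281.7873, lat 172.3601.
Field: 281.7873/20 → 14 → O, 172.3601/10 → 17 → R; chars OR.
Square: 1.7873/2 → 0, 2.3601/1 → 2; chars 02.
Subsquare: 1.7873/0.0833333 → 21 → v, 0.3601/0.0416667 → 8 → i; chars vi.

OR02vi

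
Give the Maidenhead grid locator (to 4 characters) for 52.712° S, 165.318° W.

Add 180° to longitude and 90° to latitude: 14.68, 37.29.
Field (20°×10°, letters A–R): lon ⌊14.68/20⌋ = 0 → A; lat ⌊37.29/10⌋ = 3 → D.
Square (2°×1°, digits 0–9): lon ⌊14.68/2⌋ = 7; lat ⌊7.29/1⌋ = 7.

AD77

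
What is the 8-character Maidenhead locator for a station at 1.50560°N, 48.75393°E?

Shift to the Maidenhead origin (180°W, 90°S): lon 228.75393, lat 91.50560.
Field: 228.75393/20 → 11 → L, 91.50560/10 → 9 → J; chars LJ.
Square: 8.75393/2 → 4, 1.50560/1 → 1; chars 41.
Subsquare: 0.75393/0.0833333 → 9 → j, 0.50560/0.0416667 → 12 → m; chars jm.
Extended square: 0.00393/0.00833333 → 0, 0.00560/0.00416667 → 1; chars 01.

LJ41jm01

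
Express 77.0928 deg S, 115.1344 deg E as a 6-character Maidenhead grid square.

OB72nv

Shift to the Maidenhead origin (180°W, 90°S): lon 295.1344, lat 12.9072.
Field (20°×10°, letters A–R): 295.1344/20 → 14 → O, 12.9072/10 → 1 → B; chars OB.
Square (2°×1°, digits 0–9): 15.1344/2 → 7, 2.9072/1 → 2; chars 72.
Subsquare (5′×2.5′, letters a–x): 1.1344/0.0833333 → 13 → n, 0.9072/0.0416667 → 21 → v; chars nv.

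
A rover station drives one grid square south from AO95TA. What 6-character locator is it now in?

Latitude subsquare a = 0; −1 → -1, wraps to 23 = x, carry into square.
Latitude square 5; −1 → 4.
The longitude characters are unchanged.

AO94tx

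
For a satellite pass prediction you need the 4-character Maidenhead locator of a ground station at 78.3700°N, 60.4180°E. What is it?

MQ08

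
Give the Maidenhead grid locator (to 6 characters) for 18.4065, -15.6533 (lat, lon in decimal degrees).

Shift to the Maidenhead origin (180°W, 90°S): lon 164.3467, lat 108.4065.
Field: 164.3467/20 → 8 → I, 108.4065/10 → 10 → K; chars IK.
Square: 4.3467/2 → 2, 8.4065/1 → 8; chars 28.
Subsquare: 0.3467/0.0833333 → 4 → e, 0.4065/0.0416667 → 9 → j; chars ej.

IK28ej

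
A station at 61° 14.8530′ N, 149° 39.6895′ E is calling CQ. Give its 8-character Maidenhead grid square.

Offset from 180°W / 90°S: lon 329.66149°, lat 151.24755°.
Field: 329.66149/20 → 16 → Q, 151.24755/10 → 15 → P; chars QP.
Square: 9.66149/2 → 4, 1.24755/1 → 1; chars 41.
Subsquare: 1.66149/0.0833333 → 19 → t, 0.24755/0.0416667 → 5 → f; chars tf.
Extended square: 0.07816/0.00833333 → 9, 0.03922/0.00416667 → 9; chars 99.

QP41tf99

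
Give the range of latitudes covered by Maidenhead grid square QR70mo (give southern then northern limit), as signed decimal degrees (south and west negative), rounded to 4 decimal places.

Field Q=16, R=17: +16·20° lon, +17·10° lat → SW at lon 140°, lat 80°.
Square 7, 0: +7·2° lon, +0·1° lat → SW at lon 154°, lat 80°.
Subsquare m=12, o=14: +12·0.0833333° lon, +14·0.0416667° lat → SW at lon 155°, lat 80.5833°.
Cell spans 0.0833333° lon × 0.0416667° lat.
south 80.5833, north 80.6250.

80.5833, 80.6250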